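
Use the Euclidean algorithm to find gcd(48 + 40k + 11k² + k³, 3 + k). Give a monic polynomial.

Apply the Euclidean algorithm:
  k³ + 11k² + 40k + 48 = (k² + 8k + 16)(k + 3) + (0)
The last nonzero remainder k + 3 is already monic.

3 + k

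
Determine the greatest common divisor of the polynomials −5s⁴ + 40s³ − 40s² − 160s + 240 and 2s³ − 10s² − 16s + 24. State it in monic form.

s² − 4s − 12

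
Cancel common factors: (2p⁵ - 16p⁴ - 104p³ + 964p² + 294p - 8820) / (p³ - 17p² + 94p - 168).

Repeated division with remainder:
  2p⁵ - 16p⁴ - 104p³ + 964p² + 294p - 8820 = (2p² + 18p + 14)(p³ - 17p² + 94p - 168) + (-154p² + 2002p - 6468)
  p³ - 17p² + 94p - 168 = (-(1/154)p + 2/77)(-154p² + 2002p - 6468) + (0)
Last nonzero remainder: -154p² + 2002p - 6468. Dividing through by -154 gives the monic gcd p² - 13p + 42.
Cancel p² - 13p + 42 from numerator and denominator to get the reduced form.

(2p³ + 10p² - 58p - 210)/(p - 4)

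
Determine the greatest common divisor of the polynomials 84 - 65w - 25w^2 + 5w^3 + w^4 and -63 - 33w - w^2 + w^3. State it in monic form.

3 + w

Euclidean algorithm in ℚ[w]:
  w^4 + 5w^3 - 25w^2 - 65w + 84 = (w + 6)(w^3 - w^2 - 33w - 63) + (14w^2 + 196w + 462)
  w^3 - w^2 - 33w - 63 = ((1/14)w - 15/14)(14w^2 + 196w + 462) + (144w + 432)
  14w^2 + 196w + 462 = ((7/72)w + 77/72)(144w + 432) + (0)
Last nonzero remainder: 144w + 432. Dividing through by 144 gives the monic gcd w + 3.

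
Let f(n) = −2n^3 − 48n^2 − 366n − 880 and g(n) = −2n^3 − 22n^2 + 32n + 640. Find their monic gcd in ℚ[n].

n + 8

Apply the Euclidean algorithm:
  −2n^3 − 48n^2 − 366n − 880 = (−2n^3 − 22n^2 + 32n + 640) + (−26n^2 − 398n − 1520)
  −2n^3 − 22n^2 + 32n + 640 = ((1/13)n − 56/169)(−26n^2 − 398n − 1520) + ((2880/169)n + 23040/169)
  −26n^2 − 398n − 1520 = (−(2197/1440)n − 3211/288)((2880/169)n + 23040/169) + (0)
Last nonzero remainder: (2880/169)n + 23040/169. Dividing through by 2880/169 gives the monic gcd n + 8.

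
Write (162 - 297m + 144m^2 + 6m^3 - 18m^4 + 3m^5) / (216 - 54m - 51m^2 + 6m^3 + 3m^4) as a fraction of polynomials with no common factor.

(3 - 4m + m^2)/(4 + m)

Euclidean algorithm in ℚ[m]:
  3m^5 - 18m^4 + 6m^3 + 144m^2 - 297m + 162 = (m - 8)(3m^4 + 6m^3 - 51m^2 - 54m + 216) + (105m^3 - 210m^2 - 945m + 1890)
  3m^4 + 6m^3 - 51m^2 - 54m + 216 = ((1/35)m + 4/35)(105m^3 - 210m^2 - 945m + 1890) + (0)
Last nonzero remainder: 105m^3 - 210m^2 - 945m + 1890. Dividing through by 105 gives the monic gcd m^3 - 2m^2 - 9m + 18.
Cancel m^3 - 2m^2 - 9m + 18 from numerator and denominator to get the reduced form.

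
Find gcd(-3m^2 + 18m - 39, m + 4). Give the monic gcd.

Repeated division with remainder:
  -3m^2 + 18m - 39 = (-3m + 30)(m + 4) + (-159)
  m + 4 = (-(1/159)m - 4/159)(-159) + (0)
The last nonzero remainder is the constant -159, so the polynomials are coprime and gcd = 1.

1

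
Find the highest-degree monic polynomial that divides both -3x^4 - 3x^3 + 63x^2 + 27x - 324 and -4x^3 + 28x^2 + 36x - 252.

Apply the Euclidean algorithm:
  -3x^4 - 3x^3 + 63x^2 + 27x - 324 = ((3/4)x + 6)(-4x^3 + 28x^2 + 36x - 252) + (-132x^2 + 1188)
  -4x^3 + 28x^2 + 36x - 252 = ((1/33)x - 7/33)(-132x^2 + 1188) + (0)
Last nonzero remainder: -132x^2 + 1188. Dividing through by -132 gives the monic gcd x^2 - 9.

x^2 - 9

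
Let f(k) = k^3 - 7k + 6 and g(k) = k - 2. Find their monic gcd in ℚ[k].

k - 2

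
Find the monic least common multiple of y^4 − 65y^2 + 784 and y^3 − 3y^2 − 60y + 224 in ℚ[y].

y^5 + 8y^4 − 65y^3 − 520y^2 + 784y + 6272

Apply the Euclidean algorithm:
  y^4 − 65y^2 + 784 = (y + 3)(y^3 − 3y^2 − 60y + 224) + (4y^2 − 44y + 112)
  y^3 − 3y^2 − 60y + 224 = ((1/4)y + 2)(4y^2 − 44y + 112) + (0)
Last nonzero remainder: 4y^2 − 44y + 112. Dividing through by 4 gives the monic gcd y^2 − 11y + 28.
Then lcm(f, g) = f·g / gcd(f, g); expanding and making the result monic gives the answer.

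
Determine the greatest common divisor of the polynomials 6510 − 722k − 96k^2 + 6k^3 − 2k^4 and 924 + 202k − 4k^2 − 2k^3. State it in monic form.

7 + k

Repeated division with remainder:
  −2k^4 + 6k^3 − 96k^2 − 722k + 6510 = (k − 5)(−2k^3 − 4k^2 + 202k + 924) + (−318k^2 − 636k + 11130)
  −2k^3 − 4k^2 + 202k + 924 = ((1/159)k)(−318k^2 − 636k + 11130) + (132k + 924)
  −318k^2 − 636k + 11130 = (−(53/22)k + 265/22)(132k + 924) + (0)
Last nonzero remainder: 132k + 924. Dividing through by 132 gives the monic gcd k + 7.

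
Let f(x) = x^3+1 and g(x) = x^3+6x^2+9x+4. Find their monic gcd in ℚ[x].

x+1

By polynomial division,
  x^3+1 = (x^3+6x^2+9x+4) + (-6x^2-9x-3)
  x^3+6x^2+9x+4 = (-(1/6)x-3/4)(-6x^2-9x-3) + ((7/4)x+7/4)
  -6x^2-9x-3 = (-(24/7)x-12/7)((7/4)x+7/4) + (0)
Last nonzero remainder: (7/4)x+7/4. Dividing through by 7/4 gives the monic gcd x+1.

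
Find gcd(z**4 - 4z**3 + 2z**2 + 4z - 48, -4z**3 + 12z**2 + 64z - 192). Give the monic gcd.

z - 4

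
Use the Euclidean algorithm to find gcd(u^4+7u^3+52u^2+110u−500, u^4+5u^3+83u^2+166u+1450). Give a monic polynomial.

u^2+4u+50

Euclidean algorithm in ℚ[u]:
  u^4+7u^3+52u^2+110u−500 = (u^4+5u^3+83u^2+166u+1450) + (2u^3−31u^2−56u−1950)
  u^4+5u^3+83u^2+166u+1450 = ((1/2)u+41/4)(2u^3−31u^2−56u−1950) + ((1715/4)u^2+1715u+42875/2)
  2u^3−31u^2−56u−1950 = ((8/1715)u−156/1715)((1715/4)u^2+1715u+42875/2) + (0)
Last nonzero remainder: (1715/4)u^2+1715u+42875/2. Dividing through by 1715/4 gives the monic gcd u^2+4u+50.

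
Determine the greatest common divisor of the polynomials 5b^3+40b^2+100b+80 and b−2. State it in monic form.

1

Repeated division with remainder:
  5b^3+40b^2+100b+80 = (5b^2+50b+200)(b−2) + (480)
  b−2 = ((1/480)b−1/240)(480) + (0)
The last nonzero remainder is the constant 480, so the polynomials are coprime and gcd = 1.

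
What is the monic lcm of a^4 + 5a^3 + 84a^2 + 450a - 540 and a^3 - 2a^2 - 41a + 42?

Euclidean algorithm in ℚ[a]:
  a^4 + 5a^3 + 84a^2 + 450a - 540 = (a + 7)(a^3 - 2a^2 - 41a + 42) + (139a^2 + 695a - 834)
  a^3 - 2a^2 - 41a + 42 = ((1/139)a - 7/139)(139a^2 + 695a - 834) + (0)
Last nonzero remainder: 139a^2 + 695a - 834. Dividing through by 139 gives the monic gcd a^2 + 5a - 6.
Then lcm(f, g) = f·g / gcd(f, g); expanding and making the result monic gives the answer.

a^5 - 2a^4 + 49a^3 - 138a^2 - 3690a + 3780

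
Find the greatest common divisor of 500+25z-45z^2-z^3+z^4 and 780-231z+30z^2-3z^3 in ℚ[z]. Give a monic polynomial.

Apply the Euclidean algorithm:
  z^4-z^3-45z^2+25z+500 = (-(1/3)z-3)(-3z^3+30z^2-231z+780) + (-32z^2-408z+2840)
  -3z^3+30z^2-231z+780 = ((3/32)z-273/128)(-32z^2-408z+2840) + (-(21879/16)z+109395/16)
  -32z^2-408z+2840 = ((512/21879)z+9088/21879)(-(21879/16)z+109395/16) + (0)
Last nonzero remainder: -(21879/16)z+109395/16. Dividing through by -21879/16 gives the monic gcd z-5.

-5+z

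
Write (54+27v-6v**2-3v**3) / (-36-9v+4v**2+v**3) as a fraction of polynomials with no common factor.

(-6-3v)/(4+v)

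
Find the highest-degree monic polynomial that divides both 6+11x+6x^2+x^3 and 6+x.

1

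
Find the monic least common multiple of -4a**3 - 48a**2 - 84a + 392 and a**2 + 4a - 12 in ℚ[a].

a**4 + 18a**3 + 93a**2 + 28a - 588

Repeated division with remainder:
  -4a**3 - 48a**2 - 84a + 392 = (-4a - 32)(a**2 + 4a - 12) + (-4a + 8)
  a**2 + 4a - 12 = (-(1/4)a - 3/2)(-4a + 8) + (0)
Last nonzero remainder: -4a + 8. Dividing through by -4 gives the monic gcd a - 2.
Then lcm(f, g) = f·g / gcd(f, g); expanding and making the result monic gives the answer.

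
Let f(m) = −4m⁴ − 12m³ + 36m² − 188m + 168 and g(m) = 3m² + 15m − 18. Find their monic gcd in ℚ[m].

m² + 5m − 6

Apply the Euclidean algorithm:
  −4m⁴ − 12m³ + 36m² − 188m + 168 = (−(4/3)m² + (8/3)m − 28/3)(3m² + 15m − 18) + (0)
Last nonzero remainder: 3m² + 15m − 18. Dividing through by 3 gives the monic gcd m² + 5m − 6.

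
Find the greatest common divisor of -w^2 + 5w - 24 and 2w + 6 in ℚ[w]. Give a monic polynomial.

1

Repeated division with remainder:
  -w^2 + 5w - 24 = (-(1/2)w + 4)(2w + 6) + (-48)
  2w + 6 = (-(1/24)w - 1/8)(-48) + (0)
The last nonzero remainder is the constant -48, so the polynomials are coprime and gcd = 1.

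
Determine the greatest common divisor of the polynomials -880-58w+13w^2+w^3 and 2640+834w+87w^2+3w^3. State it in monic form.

110+21w+w^2

Repeated division with remainder:
  w^3+13w^2-58w-880 = (1/3)(3w^3+87w^2+834w+2640) + (-16w^2-336w-1760)
  3w^3+87w^2+834w+2640 = (-(3/16)w-3/2)(-16w^2-336w-1760) + (0)
Last nonzero remainder: -16w^2-336w-1760. Dividing through by -16 gives the monic gcd w^2+21w+110.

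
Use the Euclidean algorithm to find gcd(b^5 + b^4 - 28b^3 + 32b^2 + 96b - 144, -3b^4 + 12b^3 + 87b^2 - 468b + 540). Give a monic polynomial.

b^3 + b^2 - 24b + 36

Euclidean algorithm in ℚ[b]:
  b^5 + b^4 - 28b^3 + 32b^2 + 96b - 144 = (-(1/3)b - 5/3)(-3b^4 + 12b^3 + 87b^2 - 468b + 540) + (21b^3 + 21b^2 - 504b + 756)
  -3b^4 + 12b^3 + 87b^2 - 468b + 540 = (-(1/7)b + 5/7)(21b^3 + 21b^2 - 504b + 756) + (0)
Last nonzero remainder: 21b^3 + 21b^2 - 504b + 756. Dividing through by 21 gives the monic gcd b^3 + b^2 - 24b + 36.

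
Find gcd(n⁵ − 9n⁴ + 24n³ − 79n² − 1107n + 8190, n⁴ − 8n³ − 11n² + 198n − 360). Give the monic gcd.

By polynomial division,
  n⁵ − 9n⁴ + 24n³ − 79n² − 1107n + 8190 = (n − 1)(n⁴ − 8n³ − 11n² + 198n − 360) + (27n³ − 288n² − 549n + 7830)
  n⁴ − 8n³ − 11n² + 198n − 360 = ((1/27)n + 8/81)(27n³ − 288n² − 549n + 7830) + ((340/9)n² − (340/9)n − 3400/3)
  27n³ − 288n² − 549n + 7830 = ((243/340)n − 2349/340)((340/9)n² − (340/9)n − 3400/3) + (0)
Last nonzero remainder: (340/9)n² − (340/9)n − 3400/3. Dividing through by 340/9 gives the monic gcd n² − n − 30.

n² − n − 30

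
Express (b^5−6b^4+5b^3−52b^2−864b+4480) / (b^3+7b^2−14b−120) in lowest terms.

(b^3−7b^2+32b−224)/(b+6)

Repeated division with remainder:
  b^5−6b^4+5b^3−52b^2−864b+4480 = (b^2−13b+110)(b^3+7b^2−14b−120) + (−884b^2−884b+17680)
  b^3+7b^2−14b−120 = (−(1/884)b−3/442)(−884b^2−884b+17680) + (0)
Last nonzero remainder: −884b^2−884b+17680. Dividing through by −884 gives the monic gcd b^2+b−20.
Cancel b^2+b−20 from numerator and denominator to get the reduced form.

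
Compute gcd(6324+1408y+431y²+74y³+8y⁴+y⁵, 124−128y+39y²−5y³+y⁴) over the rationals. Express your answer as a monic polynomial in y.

By polynomial division,
  y⁵+8y⁴+74y³+431y²+1408y+6324 = (y+13)(y⁴−5y³+39y²−128y+124) + (100y³+52y²+2948y+4712)
  y⁴−5y³+39y²−128y+124 = ((1/100)y−69/1250)(100y³+52y²+2948y+4712) + ((7744/625)y²−(7744/625)y+240064/625)
  100y³+52y²+2948y+4712 = ((15625/1936)y+11875/968)((7744/625)y²−(7744/625)y+240064/625) + (0)
Last nonzero remainder: (7744/625)y²−(7744/625)y+240064/625. Dividing through by 7744/625 gives the monic gcd y²−y+31.

31−y+y²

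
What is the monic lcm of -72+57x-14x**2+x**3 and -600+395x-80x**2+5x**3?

360-357x+127x**2-19x**3+x**4

Repeated division with remainder:
  x**3-14x**2+57x-72 = (1/5)(5x**3-80x**2+395x-600) + (2x**2-22x+48)
  5x**3-80x**2+395x-600 = ((5/2)x-25/2)(2x**2-22x+48) + (0)
Last nonzero remainder: 2x**2-22x+48. Dividing through by 2 gives the monic gcd x**2-11x+24.
Then lcm(f, g) = f·g / gcd(f, g); expanding and making the result monic gives the answer.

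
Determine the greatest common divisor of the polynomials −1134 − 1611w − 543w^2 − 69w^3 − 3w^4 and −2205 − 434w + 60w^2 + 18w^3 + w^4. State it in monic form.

63 + 16w + w^2

By polynomial division,
  −3w^4 − 69w^3 − 543w^2 − 1611w − 1134 = (−3)(w^4 + 18w^3 + 60w^2 − 434w − 2205) + (−15w^3 − 363w^2 − 2913w − 7749)
  w^4 + 18w^3 + 60w^2 − 434w − 2205 = (−(1/15)w + 31/75)(−15w^3 − 363w^2 − 2913w − 7749) + ((396/25)w^2 + (6336/25)w + 24948/25)
  −15w^3 − 363w^2 − 2913w − 7749 = (−(125/132)w − 1025/132)((396/25)w^2 + (6336/25)w + 24948/25) + (0)
Last nonzero remainder: (396/25)w^2 + (6336/25)w + 24948/25. Dividing through by 396/25 gives the monic gcd w^2 + 16w + 63.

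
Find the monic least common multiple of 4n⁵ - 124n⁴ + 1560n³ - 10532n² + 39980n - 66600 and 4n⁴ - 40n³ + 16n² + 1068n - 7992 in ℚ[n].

Euclidean algorithm in ℚ[n]:
  4n⁵ - 124n⁴ + 1560n³ - 10532n² + 39980n - 66600 = (n - 21)(4n⁴ - 40n³ + 16n² + 1068n - 7992) + (704n³ - 11264n² + 70400n - 234432)
  4n⁴ - 40n³ + 16n² + 1068n - 7992 = ((1/176)n + 3/88)(704n³ - 11264n² + 70400n - 234432) + (0)
Last nonzero remainder: 704n³ - 11264n² + 70400n - 234432. Dividing through by 704 gives the monic gcd n³ - 16n² + 100n - 333.
Then lcm(f, g) = f·g / gcd(f, g); expanding and making the result monic gives the answer.

n⁶ - 25n⁵ + 204n⁴ - 293n³ - 5803n² + 43320n - 99900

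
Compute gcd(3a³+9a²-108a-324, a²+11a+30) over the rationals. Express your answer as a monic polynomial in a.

Apply the Euclidean algorithm:
  3a³+9a²-108a-324 = (3a-24)(a²+11a+30) + (66a+396)
  a²+11a+30 = ((1/66)a+5/66)(66a+396) + (0)
Last nonzero remainder: 66a+396. Dividing through by 66 gives the monic gcd a+6.

a+6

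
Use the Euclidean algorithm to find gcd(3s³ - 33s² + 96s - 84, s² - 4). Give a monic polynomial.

Repeated division with remainder:
  3s³ - 33s² + 96s - 84 = (3s - 33)(s² - 4) + (108s - 216)
  s² - 4 = ((1/108)s + 1/54)(108s - 216) + (0)
Last nonzero remainder: 108s - 216. Dividing through by 108 gives the monic gcd s - 2.

s - 2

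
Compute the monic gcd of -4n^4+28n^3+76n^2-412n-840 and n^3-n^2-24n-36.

n^2+5n+6

By polynomial division,
  -4n^4+28n^3+76n^2-412n-840 = (-4n+24)(n^3-n^2-24n-36) + (4n^2+20n+24)
  n^3-n^2-24n-36 = ((1/4)n-3/2)(4n^2+20n+24) + (0)
Last nonzero remainder: 4n^2+20n+24. Dividing through by 4 gives the monic gcd n^2+5n+6.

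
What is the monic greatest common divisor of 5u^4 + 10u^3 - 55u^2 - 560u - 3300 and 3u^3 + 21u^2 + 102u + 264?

u^2 + 3u + 22

Repeated division with remainder:
  5u^4 + 10u^3 - 55u^2 - 560u - 3300 = ((5/3)u - 25/3)(3u^3 + 21u^2 + 102u + 264) + (-50u^2 - 150u - 1100)
  3u^3 + 21u^2 + 102u + 264 = (-(3/50)u - 6/25)(-50u^2 - 150u - 1100) + (0)
Last nonzero remainder: -50u^2 - 150u - 1100. Dividing through by -50 gives the monic gcd u^2 + 3u + 22.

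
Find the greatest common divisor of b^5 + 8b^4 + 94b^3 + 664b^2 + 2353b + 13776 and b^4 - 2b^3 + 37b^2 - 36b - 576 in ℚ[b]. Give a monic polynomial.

Repeated division with remainder:
  b^5 + 8b^4 + 94b^3 + 664b^2 + 2353b + 13776 = (b + 10)(b^4 - 2b^3 + 37b^2 - 36b - 576) + (77b^3 + 330b^2 + 3289b + 19536)
  b^4 - 2b^3 + 37b^2 - 36b - 576 = ((1/77)b - 4/49)(77b^3 + 330b^2 + 3289b + 19536) + ((1040/49)b^2 - (1040/49)b + 49920/49)
  77b^3 + 330b^2 + 3289b + 19536 = ((3773/1040)b + 19943/1040)((1040/49)b^2 - (1040/49)b + 49920/49) + (0)
Last nonzero remainder: (1040/49)b^2 - (1040/49)b + 49920/49. Dividing through by 1040/49 gives the monic gcd b^2 - b + 48.

b^2 - b + 48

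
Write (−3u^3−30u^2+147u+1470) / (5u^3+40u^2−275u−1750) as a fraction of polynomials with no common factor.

By polynomial division,
  −3u^3−30u^2+147u+1470 = (−3/5)(5u^3+40u^2−275u−1750) + (−6u^2−18u+420)
  5u^3+40u^2−275u−1750 = (−(5/6)u−25/6)(−6u^2−18u+420) + (0)
Last nonzero remainder: −6u^2−18u+420. Dividing through by −6 gives the monic gcd u^2+3u−70.
Cancel u^2+3u−70 from numerator and denominator to get the reduced form.

(−3u−21)/(5u+25)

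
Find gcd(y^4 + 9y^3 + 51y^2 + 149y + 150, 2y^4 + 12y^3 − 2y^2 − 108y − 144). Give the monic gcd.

Repeated division with remainder:
  y^4 + 9y^3 + 51y^2 + 149y + 150 = (1/2)(2y^4 + 12y^3 − 2y^2 − 108y − 144) + (3y^3 + 52y^2 + 203y + 222)
  2y^4 + 12y^3 − 2y^2 − 108y − 144 = ((2/3)y − 68/9)(3y^3 + 52y^2 + 203y + 222) + ((2300/9)y^2 + (11500/9)y + 4600/3)
  3y^3 + 52y^2 + 203y + 222 = ((27/2300)y + 333/2300)((2300/9)y^2 + (11500/9)y + 4600/3) + (0)
Last nonzero remainder: (2300/9)y^2 + (11500/9)y + 4600/3. Dividing through by 2300/9 gives the monic gcd y^2 + 5y + 6.

y^2 + 5y + 6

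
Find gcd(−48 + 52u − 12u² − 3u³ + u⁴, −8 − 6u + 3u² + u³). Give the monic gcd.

−8 + 2u + u²

By polynomial division,
  u⁴ − 3u³ − 12u² + 52u − 48 = (u − 6)(u³ + 3u² − 6u − 8) + (12u² + 24u − 96)
  u³ + 3u² − 6u − 8 = ((1/12)u + 1/12)(12u² + 24u − 96) + (0)
Last nonzero remainder: 12u² + 24u − 96. Dividing through by 12 gives the monic gcd u² + 2u − 8.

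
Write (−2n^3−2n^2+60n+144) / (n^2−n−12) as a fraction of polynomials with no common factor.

(−2n^2+4n+48)/(n−4)

Apply the Euclidean algorithm:
  −2n^3−2n^2+60n+144 = (−2n−4)(n^2−n−12) + (32n+96)
  n^2−n−12 = ((1/32)n−1/8)(32n+96) + (0)
Last nonzero remainder: 32n+96. Dividing through by 32 gives the monic gcd n+3.
Cancel n+3 from numerator and denominator to get the reduced form.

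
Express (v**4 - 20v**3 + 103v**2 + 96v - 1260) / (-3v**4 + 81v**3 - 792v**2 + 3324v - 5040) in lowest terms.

Euclidean algorithm in ℚ[v]:
  v**4 - 20v**3 + 103v**2 + 96v - 1260 = (-1/3)(-3v**4 + 81v**3 - 792v**2 + 3324v - 5040) + (7v**3 - 161v**2 + 1204v - 2940)
  -3v**4 + 81v**3 - 792v**2 + 3324v - 5040 = (-(3/7)v + 12/7)(7v**3 - 161v**2 + 1204v - 2940) + (0)
Last nonzero remainder: 7v**3 - 161v**2 + 1204v - 2940. Dividing through by 7 gives the monic gcd v**3 - 23v**2 + 172v - 420.
Cancel v**3 - 23v**2 + 172v - 420 from numerator and denominator to get the reduced form.

(-v - 3)/(3v - 12)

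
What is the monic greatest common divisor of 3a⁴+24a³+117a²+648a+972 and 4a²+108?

a²+27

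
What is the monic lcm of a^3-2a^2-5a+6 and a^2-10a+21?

a^4-9a^3+9a^2+41a-42

By polynomial division,
  a^3-2a^2-5a+6 = (a+8)(a^2-10a+21) + (54a-162)
  a^2-10a+21 = ((1/54)a-7/54)(54a-162) + (0)
Last nonzero remainder: 54a-162. Dividing through by 54 gives the monic gcd a-3.
Then lcm(f, g) = f·g / gcd(f, g); expanding and making the result monic gives the answer.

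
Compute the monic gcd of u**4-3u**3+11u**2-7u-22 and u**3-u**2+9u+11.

u**3-u**2+9u+11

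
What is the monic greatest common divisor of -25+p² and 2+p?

1

Apply the Euclidean algorithm:
  p²-25 = (p-2)(p+2) + (-21)
  p+2 = (-(1/21)p-2/21)(-21) + (0)
The last nonzero remainder is the constant -21, so the polynomials are coprime and gcd = 1.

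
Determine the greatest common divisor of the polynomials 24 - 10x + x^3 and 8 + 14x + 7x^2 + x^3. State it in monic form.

4 + x

By polynomial division,
  x^3 - 10x + 24 = (x^3 + 7x^2 + 14x + 8) + (-7x^2 - 24x + 16)
  x^3 + 7x^2 + 14x + 8 = (-(1/7)x - 25/49)(-7x^2 - 24x + 16) + ((198/49)x + 792/49)
  -7x^2 - 24x + 16 = (-(343/198)x + 98/99)((198/49)x + 792/49) + (0)
Last nonzero remainder: (198/49)x + 792/49. Dividing through by 198/49 gives the monic gcd x + 4.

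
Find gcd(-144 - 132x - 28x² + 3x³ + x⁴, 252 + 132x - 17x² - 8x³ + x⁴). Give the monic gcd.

-36 - 24x - x² + x³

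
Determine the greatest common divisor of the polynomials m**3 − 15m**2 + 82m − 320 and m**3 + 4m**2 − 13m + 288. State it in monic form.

m**2 − 5m + 32

By polynomial division,
  m**3 − 15m**2 + 82m − 320 = (m**3 + 4m**2 − 13m + 288) + (−19m**2 + 95m − 608)
  m**3 + 4m**2 − 13m + 288 = (−(1/19)m − 9/19)(−19m**2 + 95m − 608) + (0)
Last nonzero remainder: −19m**2 + 95m − 608. Dividing through by −19 gives the monic gcd m**2 − 5m + 32.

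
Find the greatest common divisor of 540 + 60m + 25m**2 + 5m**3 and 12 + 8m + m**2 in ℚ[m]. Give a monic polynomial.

6 + m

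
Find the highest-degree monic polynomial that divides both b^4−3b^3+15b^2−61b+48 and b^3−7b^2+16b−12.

b−3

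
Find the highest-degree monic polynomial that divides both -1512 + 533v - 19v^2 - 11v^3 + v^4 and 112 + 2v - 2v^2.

Euclidean algorithm in ℚ[v]:
  v^4 - 11v^3 - 19v^2 + 533v - 1512 = (-(1/2)v^2 + 5v - 27/2)(-2v^2 + 2v + 112) + (0)
Last nonzero remainder: -2v^2 + 2v + 112. Dividing through by -2 gives the monic gcd v^2 - v - 56.

-56 - v + v^2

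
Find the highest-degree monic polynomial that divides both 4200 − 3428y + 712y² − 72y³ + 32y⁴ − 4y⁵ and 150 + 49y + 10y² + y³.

Euclidean algorithm in ℚ[y]:
  −4y⁵ + 32y⁴ − 72y³ + 712y² − 3428y + 4200 = (−4y² + 72y − 596)(y³ + 10y² + 49y + 150) + (3744y² + 14976y + 93600)
  y³ + 10y² + 49y + 150 = ((1/3744)y + 1/624)(3744y² + 14976y + 93600) + (0)
Last nonzero remainder: 3744y² + 14976y + 93600. Dividing through by 3744 gives the monic gcd y² + 4y + 25.

25 + 4y + y²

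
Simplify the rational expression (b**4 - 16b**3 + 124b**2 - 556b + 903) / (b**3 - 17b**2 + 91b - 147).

(b**2 - 6b + 43)/(b - 7)

Repeated division with remainder:
  b**4 - 16b**3 + 124b**2 - 556b + 903 = (b + 1)(b**3 - 17b**2 + 91b - 147) + (50b**2 - 500b + 1050)
  b**3 - 17b**2 + 91b - 147 = ((1/50)b - 7/50)(50b**2 - 500b + 1050) + (0)
Last nonzero remainder: 50b**2 - 500b + 1050. Dividing through by 50 gives the monic gcd b**2 - 10b + 21.
Cancel b**2 - 10b + 21 from numerator and denominator to get the reduced form.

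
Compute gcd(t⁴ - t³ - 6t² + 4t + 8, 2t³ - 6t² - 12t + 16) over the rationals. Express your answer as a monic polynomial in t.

t + 2

Repeated division with remainder:
  t⁴ - t³ - 6t² + 4t + 8 = ((1/2)t + 1)(2t³ - 6t² - 12t + 16) + (6t² + 8t - 8)
  2t³ - 6t² - 12t + 16 = ((1/3)t - 13/9)(6t² + 8t - 8) + ((20/9)t + 40/9)
  6t² + 8t - 8 = ((27/10)t - 9/5)((20/9)t + 40/9) + (0)
Last nonzero remainder: (20/9)t + 40/9. Dividing through by 20/9 gives the monic gcd t + 2.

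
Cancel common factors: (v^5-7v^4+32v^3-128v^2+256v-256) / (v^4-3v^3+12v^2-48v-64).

(v^2-3v+4)/(v+1)

Repeated division with remainder:
  v^5-7v^4+32v^3-128v^2+256v-256 = (v-4)(v^4-3v^3+12v^2-48v-64) + (8v^3-32v^2+128v-512)
  v^4-3v^3+12v^2-48v-64 = ((1/8)v+1/8)(8v^3-32v^2+128v-512) + (0)
Last nonzero remainder: 8v^3-32v^2+128v-512. Dividing through by 8 gives the monic gcd v^3-4v^2+16v-64.
Cancel v^3-4v^2+16v-64 from numerator and denominator to get the reduced form.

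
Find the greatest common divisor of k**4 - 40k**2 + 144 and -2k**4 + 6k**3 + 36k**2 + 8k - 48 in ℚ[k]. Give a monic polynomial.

k**2 - 4k - 12

Apply the Euclidean algorithm:
  k**4 - 40k**2 + 144 = (-1/2)(-2k**4 + 6k**3 + 36k**2 + 8k - 48) + (3k**3 - 22k**2 + 4k + 120)
  -2k**4 + 6k**3 + 36k**2 + 8k - 48 = (-(2/3)k - 26/9)(3k**3 - 22k**2 + 4k + 120) + (-(224/9)k**2 + (896/9)k + 896/3)
  3k**3 - 22k**2 + 4k + 120 = (-(27/224)k + 45/112)(-(224/9)k**2 + (896/9)k + 896/3) + (0)
Last nonzero remainder: -(224/9)k**2 + (896/9)k + 896/3. Dividing through by -224/9 gives the monic gcd k**2 - 4k - 12.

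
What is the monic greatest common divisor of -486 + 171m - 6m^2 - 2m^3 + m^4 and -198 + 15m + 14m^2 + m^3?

-18 + 3m + m^2

Apply the Euclidean algorithm:
  m^4 - 2m^3 - 6m^2 + 171m - 486 = (m - 16)(m^3 + 14m^2 + 15m - 198) + (203m^2 + 609m - 3654)
  m^3 + 14m^2 + 15m - 198 = ((1/203)m + 11/203)(203m^2 + 609m - 3654) + (0)
Last nonzero remainder: 203m^2 + 609m - 3654. Dividing through by 203 gives the monic gcd m^2 + 3m - 18.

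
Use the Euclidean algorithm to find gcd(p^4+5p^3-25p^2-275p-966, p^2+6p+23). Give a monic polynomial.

p^2+6p+23

Apply the Euclidean algorithm:
  p^4+5p^3-25p^2-275p-966 = (p^2-p-42)(p^2+6p+23) + (0)
The last nonzero remainder p^2+6p+23 is already monic.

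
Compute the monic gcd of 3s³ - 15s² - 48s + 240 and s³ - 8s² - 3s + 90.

s - 5

Euclidean algorithm in ℚ[s]:
  3s³ - 15s² - 48s + 240 = (3)(s³ - 8s² - 3s + 90) + (9s² - 39s - 30)
  s³ - 8s² - 3s + 90 = ((1/9)s - 11/27)(9s² - 39s - 30) + (-(140/9)s + 700/9)
  9s² - 39s - 30 = (-(81/140)s - 27/70)(-(140/9)s + 700/9) + (0)
Last nonzero remainder: -(140/9)s + 700/9. Dividing through by -140/9 gives the monic gcd s - 5.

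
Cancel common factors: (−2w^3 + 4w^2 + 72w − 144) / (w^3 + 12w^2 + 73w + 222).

(−2w^2 + 16w − 24)/(w^2 + 6w + 37)

Apply the Euclidean algorithm:
  −2w^3 + 4w^2 + 72w − 144 = (−2)(w^3 + 12w^2 + 73w + 222) + (28w^2 + 218w + 300)
  w^3 + 12w^2 + 73w + 222 = ((1/28)w + 59/392)(28w^2 + 218w + 300) + ((5777/196)w + 17331/98)
  28w^2 + 218w + 300 = ((5488/5777)w + 9800/5777)((5777/196)w + 17331/98) + (0)
Last nonzero remainder: (5777/196)w + 17331/98. Dividing through by 5777/196 gives the monic gcd w + 6.
Cancel w + 6 from numerator and denominator to get the reduced form.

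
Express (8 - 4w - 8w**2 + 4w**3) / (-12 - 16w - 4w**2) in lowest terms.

(-2 + 3w - w**2)/(3 + w)

Repeated division with remainder:
  4w**3 - 8w**2 - 4w + 8 = (-w + 6)(-4w**2 - 16w - 12) + (80w + 80)
  -4w**2 - 16w - 12 = (-(1/20)w - 3/20)(80w + 80) + (0)
Last nonzero remainder: 80w + 80. Dividing through by 80 gives the monic gcd w + 1.
Cancel w + 1 from numerator and denominator to get the reduced form.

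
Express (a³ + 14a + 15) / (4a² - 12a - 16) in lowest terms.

(a² - a + 15)/(4a - 16)

Repeated division with remainder:
  a³ + 14a + 15 = ((1/4)a + 3/4)(4a² - 12a - 16) + (27a + 27)
  4a² - 12a - 16 = ((4/27)a - 16/27)(27a + 27) + (0)
Last nonzero remainder: 27a + 27. Dividing through by 27 gives the monic gcd a + 1.
Cancel a + 1 from numerator and denominator to get the reduced form.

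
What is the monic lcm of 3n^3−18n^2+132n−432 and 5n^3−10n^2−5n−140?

n^5−4n^4+39n^3−98n^2+20n−1008

By polynomial division,
  3n^3−18n^2+132n−432 = (3/5)(5n^3−10n^2−5n−140) + (−12n^2+135n−348)
  5n^3−10n^2−5n−140 = (−(5/12)n−185/48)(−12n^2+135n−348) + ((5925/16)n−5925/4)
  −12n^2+135n−348 = (−(64/1975)n+464/1975)((5925/16)n−5925/4) + (0)
Last nonzero remainder: (5925/16)n−5925/4. Dividing through by 5925/16 gives the monic gcd n−4.
Then lcm(f, g) = f·g / gcd(f, g); expanding and making the result monic gives the answer.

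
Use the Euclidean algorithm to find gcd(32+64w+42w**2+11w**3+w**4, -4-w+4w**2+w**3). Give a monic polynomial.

By polynomial division,
  w**4+11w**3+42w**2+64w+32 = (w+7)(w**3+4w**2-w-4) + (15w**2+75w+60)
  w**3+4w**2-w-4 = ((1/15)w-1/15)(15w**2+75w+60) + (0)
Last nonzero remainder: 15w**2+75w+60. Dividing through by 15 gives the monic gcd w**2+5w+4.

4+5w+w**2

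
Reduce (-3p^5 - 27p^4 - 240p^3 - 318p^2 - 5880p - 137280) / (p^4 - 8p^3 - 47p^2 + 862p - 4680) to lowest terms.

Repeated division with remainder:
  -3p^5 - 27p^4 - 240p^3 - 318p^2 - 5880p - 137280 = (-3p - 51)(p^4 - 8p^3 - 47p^2 + 862p - 4680) + (-789p^3 - 129p^2 + 24042p - 375960)
  p^4 - 8p^3 - 47p^2 + 862p - 4680 = (-(1/789)p + 2147/207507)(-789p^3 - 129p^2 + 24042p - 375960) + (-(1050940/69169)p^2 + (9458460/69169)p - 54648880/69169)
  -789p^3 - 129p^2 + 24042p - 375960 = ((54574341/1050940)p + 50009187/105094)(-(1050940/69169)p^2 + (9458460/69169)p - 54648880/69169) + (0)
Last nonzero remainder: -(1050940/69169)p^2 + (9458460/69169)p - 54648880/69169. Dividing through by -1050940/69169 gives the monic gcd p^2 - 9p + 52.
Cancel p^2 - 9p + 52 from numerator and denominator to get the reduced form.

(-3p^3 - 54p^2 - 570p - 2640)/(p^2 + p - 90)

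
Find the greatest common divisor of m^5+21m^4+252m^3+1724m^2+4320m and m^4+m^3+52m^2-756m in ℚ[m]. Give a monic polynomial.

m^3+8m^2+108m

Repeated division with remainder:
  m^5+21m^4+252m^3+1724m^2+4320m = (m+20)(m^4+m^3+52m^2-756m) + (180m^3+1440m^2+19440m)
  m^4+m^3+52m^2-756m = ((1/180)m-7/180)(180m^3+1440m^2+19440m) + (0)
Last nonzero remainder: 180m^3+1440m^2+19440m. Dividing through by 180 gives the monic gcd m^3+8m^2+108m.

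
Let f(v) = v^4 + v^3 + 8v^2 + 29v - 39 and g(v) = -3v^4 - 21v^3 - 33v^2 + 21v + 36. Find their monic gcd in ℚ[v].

Euclidean algorithm in ℚ[v]:
  v^4 + v^3 + 8v^2 + 29v - 39 = (-1/3)(-3v^4 - 21v^3 - 33v^2 + 21v + 36) + (-6v^3 - 3v^2 + 36v - 27)
  -3v^4 - 21v^3 - 33v^2 + 21v + 36 = ((1/2)v + 13/4)(-6v^3 - 3v^2 + 36v - 27) + (-(165/4)v^2 - (165/2)v + 495/4)
  -6v^3 - 3v^2 + 36v - 27 = ((8/55)v - 12/55)(-(165/4)v^2 - (165/2)v + 495/4) + (0)
Last nonzero remainder: -(165/4)v^2 - (165/2)v + 495/4. Dividing through by -165/4 gives the monic gcd v^2 + 2v - 3.

v^2 + 2v - 3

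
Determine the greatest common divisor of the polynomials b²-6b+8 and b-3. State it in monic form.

Euclidean algorithm in ℚ[b]:
  b²-6b+8 = (b-3)(b-3) + (-1)
  b-3 = (-b+3)(-1) + (0)
The last nonzero remainder is the constant -1, so the polynomials are coprime and gcd = 1.

1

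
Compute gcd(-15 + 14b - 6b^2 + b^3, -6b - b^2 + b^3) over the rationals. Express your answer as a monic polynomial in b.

By polynomial division,
  b^3 - 6b^2 + 14b - 15 = (b^3 - b^2 - 6b) + (-5b^2 + 20b - 15)
  b^3 - b^2 - 6b = (-(1/5)b - 3/5)(-5b^2 + 20b - 15) + (3b - 9)
  -5b^2 + 20b - 15 = (-(5/3)b + 5/3)(3b - 9) + (0)
Last nonzero remainder: 3b - 9. Dividing through by 3 gives the monic gcd b - 3.

-3 + b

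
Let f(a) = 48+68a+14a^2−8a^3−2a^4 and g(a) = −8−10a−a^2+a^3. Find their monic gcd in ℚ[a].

Repeated division with remainder:
  −2a^4−8a^3+14a^2+68a+48 = (−2a−10)(a^3−a^2−10a−8) + (−16a^2−48a−32)
  a^3−a^2−10a−8 = (−(1/16)a+1/4)(−16a^2−48a−32) + (0)
Last nonzero remainder: −16a^2−48a−32. Dividing through by −16 gives the monic gcd a^2+3a+2.

2+3a+a^2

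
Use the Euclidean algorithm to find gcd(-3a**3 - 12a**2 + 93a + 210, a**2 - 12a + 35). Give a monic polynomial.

a - 5

Euclidean algorithm in ℚ[a]:
  -3a**3 - 12a**2 + 93a + 210 = (-3a - 48)(a**2 - 12a + 35) + (-378a + 1890)
  a**2 - 12a + 35 = (-(1/378)a + 1/54)(-378a + 1890) + (0)
Last nonzero remainder: -378a + 1890. Dividing through by -378 gives the monic gcd a - 5.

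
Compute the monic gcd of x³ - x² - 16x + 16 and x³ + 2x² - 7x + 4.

x² + 3x - 4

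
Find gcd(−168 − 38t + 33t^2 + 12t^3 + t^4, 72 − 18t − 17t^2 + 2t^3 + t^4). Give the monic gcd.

Apply the Euclidean algorithm:
  t^4 + 12t^3 + 33t^2 − 38t − 168 = (t^4 + 2t^3 − 17t^2 − 18t + 72) + (10t^3 + 50t^2 − 20t − 240)
  t^4 + 2t^3 − 17t^2 − 18t + 72 = ((1/10)t − 3/10)(10t^3 + 50t^2 − 20t − 240) + (0)
Last nonzero remainder: 10t^3 + 50t^2 − 20t − 240. Dividing through by 10 gives the monic gcd t^3 + 5t^2 − 2t − 24.

−24 − 2t + 5t^2 + t^3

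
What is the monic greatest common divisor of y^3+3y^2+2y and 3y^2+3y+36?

1

Apply the Euclidean algorithm:
  y^3+3y^2+2y = ((1/3)y+2/3)(3y^2+3y+36) + (-12y-24)
  3y^2+3y+36 = (-(1/4)y+1/4)(-12y-24) + (42)
  -12y-24 = (-(2/7)y-4/7)(42) + (0)
The last nonzero remainder is the constant 42, so the polynomials are coprime and gcd = 1.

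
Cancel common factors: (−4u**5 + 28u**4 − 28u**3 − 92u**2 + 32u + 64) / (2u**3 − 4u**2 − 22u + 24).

Repeated division with remainder:
  −4u**5 + 28u**4 − 28u**3 − 92u**2 + 32u + 64 = (−2u**2 + 10u − 16)(2u**3 − 4u**2 − 22u + 24) + (112u**2 − 560u + 448)
  2u**3 − 4u**2 − 22u + 24 = ((1/56)u + 3/56)(112u**2 − 560u + 448) + (0)
Last nonzero remainder: 112u**2 − 560u + 448. Dividing through by 112 gives the monic gcd u**2 − 5u + 4.
Cancel u**2 − 5u + 4 from numerator and denominator to get the reduced form.

(−2u**3 + 4u**2 + 14u + 8)/(u + 3)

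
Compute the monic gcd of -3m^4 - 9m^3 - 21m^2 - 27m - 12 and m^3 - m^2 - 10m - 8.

m + 1

Apply the Euclidean algorithm:
  -3m^4 - 9m^3 - 21m^2 - 27m - 12 = (-3m - 12)(m^3 - m^2 - 10m - 8) + (-63m^2 - 171m - 108)
  m^3 - m^2 - 10m - 8 = (-(1/63)m + 26/441)(-63m^2 - 171m - 108) + (-(80/49)m - 80/49)
  -63m^2 - 171m - 108 = ((3087/80)m + 1323/20)(-(80/49)m - 80/49) + (0)
Last nonzero remainder: -(80/49)m - 80/49. Dividing through by -80/49 gives the monic gcd m + 1.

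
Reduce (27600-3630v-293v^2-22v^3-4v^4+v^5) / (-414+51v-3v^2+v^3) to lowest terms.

(400-70v-7v^2+v^3)/(-6+v)

Repeated division with remainder:
  v^5-4v^4-22v^3-293v^2-3630v+27600 = (v^2-v-76)(v^3-3v^2+51v-414) + (-56v^2-168v-3864)
  v^3-3v^2+51v-414 = (-(1/56)v+3/28)(-56v^2-168v-3864) + (0)
Last nonzero remainder: -56v^2-168v-3864. Dividing through by -56 gives the monic gcd v^2+3v+69.
Cancel v^2+3v+69 from numerator and denominator to get the reduced form.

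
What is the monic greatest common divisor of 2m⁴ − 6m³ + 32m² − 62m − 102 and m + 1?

m + 1

By polynomial division,
  2m⁴ − 6m³ + 32m² − 62m − 102 = (2m³ − 8m² + 40m − 102)(m + 1) + (0)
The last nonzero remainder m + 1 is already monic.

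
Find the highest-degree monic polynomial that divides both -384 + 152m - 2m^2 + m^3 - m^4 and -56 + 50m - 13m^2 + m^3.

-4 + m

Repeated division with remainder:
  -m^4 + m^3 - 2m^2 + 152m - 384 = (-m - 12)(m^3 - 13m^2 + 50m - 56) + (-108m^2 + 696m - 1056)
  m^3 - 13m^2 + 50m - 56 = (-(1/108)m + 59/972)(-108m^2 + 696m - 1056) + (-(164/81)m + 656/81)
  -108m^2 + 696m - 1056 = ((2187/41)m - 5346/41)(-(164/81)m + 656/81) + (0)
Last nonzero remainder: -(164/81)m + 656/81. Dividing through by -164/81 gives the monic gcd m - 4.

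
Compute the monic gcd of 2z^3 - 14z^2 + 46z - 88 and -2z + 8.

Apply the Euclidean algorithm:
  2z^3 - 14z^2 + 46z - 88 = (-z^2 + 3z - 11)(-2z + 8) + (0)
Last nonzero remainder: -2z + 8. Dividing through by -2 gives the monic gcd z - 4.

z - 4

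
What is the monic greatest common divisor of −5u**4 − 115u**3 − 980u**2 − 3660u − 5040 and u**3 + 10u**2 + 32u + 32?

By polynomial division,
  −5u**4 − 115u**3 − 980u**2 − 3660u − 5040 = (−5u − 65)(u**3 + 10u**2 + 32u + 32) + (−170u**2 − 1420u − 2960)
  u**3 + 10u**2 + 32u + 32 = (−(1/170)u − 14/1445)(−170u**2 − 1420u − 2960) + ((240/289)u + 960/289)
  −170u**2 − 1420u − 2960 = (−(4913/24)u − 10693/12)((240/289)u + 960/289) + (0)
Last nonzero remainder: (240/289)u + 960/289. Dividing through by 240/289 gives the monic gcd u + 4.

u + 4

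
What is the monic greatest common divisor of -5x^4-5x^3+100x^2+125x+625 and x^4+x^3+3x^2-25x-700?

By polynomial division,
  -5x^4-5x^3+100x^2+125x+625 = (-5)(x^4+x^3+3x^2-25x-700) + (115x^2-2875)
  x^4+x^3+3x^2-25x-700 = ((1/115)x^2+(1/115)x+28/115)(115x^2-2875) + (0)
Last nonzero remainder: 115x^2-2875. Dividing through by 115 gives the monic gcd x^2-25.

x^2-25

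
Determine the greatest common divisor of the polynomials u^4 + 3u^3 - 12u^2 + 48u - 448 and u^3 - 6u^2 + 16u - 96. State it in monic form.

u^2 + 16

Euclidean algorithm in ℚ[u]:
  u^4 + 3u^3 - 12u^2 + 48u - 448 = (u + 9)(u^3 - 6u^2 + 16u - 96) + (26u^2 + 416)
  u^3 - 6u^2 + 16u - 96 = ((1/26)u - 3/13)(26u^2 + 416) + (0)
Last nonzero remainder: 26u^2 + 416. Dividing through by 26 gives the monic gcd u^2 + 16.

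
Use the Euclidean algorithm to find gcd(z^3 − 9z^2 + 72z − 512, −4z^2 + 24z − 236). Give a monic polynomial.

By polynomial division,
  z^3 − 9z^2 + 72z − 512 = (−(1/4)z + 3/4)(−4z^2 + 24z − 236) + (−5z − 335)
  −4z^2 + 24z − 236 = ((4/5)z − 292/5)(−5z − 335) + (−19800)
  −5z − 335 = ((1/3960)z + 67/3960)(−19800) + (0)
The last nonzero remainder is the constant −19800, so the polynomials are coprime and gcd = 1.

1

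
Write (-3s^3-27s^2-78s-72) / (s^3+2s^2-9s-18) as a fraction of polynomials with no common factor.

(-3s-12)/(s-3)

Euclidean algorithm in ℚ[s]:
  -3s^3-27s^2-78s-72 = (-3)(s^3+2s^2-9s-18) + (-21s^2-105s-126)
  s^3+2s^2-9s-18 = (-(1/21)s+1/7)(-21s^2-105s-126) + (0)
Last nonzero remainder: -21s^2-105s-126. Dividing through by -21 gives the monic gcd s^2+5s+6.
Cancel s^2+5s+6 from numerator and denominator to get the reduced form.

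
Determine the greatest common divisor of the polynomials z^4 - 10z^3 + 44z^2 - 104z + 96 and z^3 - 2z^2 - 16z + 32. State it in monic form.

z^2 - 6z + 8

Euclidean algorithm in ℚ[z]:
  z^4 - 10z^3 + 44z^2 - 104z + 96 = (z - 8)(z^3 - 2z^2 - 16z + 32) + (44z^2 - 264z + 352)
  z^3 - 2z^2 - 16z + 32 = ((1/44)z + 1/11)(44z^2 - 264z + 352) + (0)
Last nonzero remainder: 44z^2 - 264z + 352. Dividing through by 44 gives the monic gcd z^2 - 6z + 8.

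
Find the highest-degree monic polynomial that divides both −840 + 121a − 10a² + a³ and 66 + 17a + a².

By polynomial division,
  a³ − 10a² + 121a − 840 = (a − 27)(a² + 17a + 66) + (514a + 942)
  a² + 17a + 66 = ((1/514)a + 1949/66049)(514a + 942) + (2523276/66049)
  514a + 942 = ((16974593/1261638)a + 10369693/420546)(2523276/66049) + (0)
The last nonzero remainder is the constant 2523276/66049, so the polynomials are coprime and gcd = 1.

1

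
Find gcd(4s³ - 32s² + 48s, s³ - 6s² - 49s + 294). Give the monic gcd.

s - 6

Apply the Euclidean algorithm:
  4s³ - 32s² + 48s = (4)(s³ - 6s² - 49s + 294) + (-8s² + 244s - 1176)
  s³ - 6s² - 49s + 294 = (-(1/8)s - 49/16)(-8s² + 244s - 1176) + ((2205/4)s - 6615/2)
  -8s² + 244s - 1176 = (-(32/2205)s + 16/45)((2205/4)s - 6615/2) + (0)
Last nonzero remainder: (2205/4)s - 6615/2. Dividing through by 2205/4 gives the monic gcd s - 6.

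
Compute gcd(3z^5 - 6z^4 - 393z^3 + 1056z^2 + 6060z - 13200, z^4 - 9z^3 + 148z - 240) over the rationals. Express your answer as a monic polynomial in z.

By polynomial division,
  3z^5 - 6z^4 - 393z^3 + 1056z^2 + 6060z - 13200 = (3z + 21)(z^4 - 9z^3 + 148z - 240) + (-204z^3 + 612z^2 + 3672z - 8160)
  z^4 - 9z^3 + 148z - 240 = (-(1/204)z + 1/34)(-204z^3 + 612z^2 + 3672z - 8160) + (0)
Last nonzero remainder: -204z^3 + 612z^2 + 3672z - 8160. Dividing through by -204 gives the monic gcd z^3 - 3z^2 - 18z + 40.

z^3 - 3z^2 - 18z + 40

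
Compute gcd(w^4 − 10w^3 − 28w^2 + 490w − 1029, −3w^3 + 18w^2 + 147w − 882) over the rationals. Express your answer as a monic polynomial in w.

Apply the Euclidean algorithm:
  w^4 − 10w^3 − 28w^2 + 490w − 1029 = (−(1/3)w + 4/3)(−3w^3 + 18w^2 + 147w − 882) + (−3w^2 + 147)
  −3w^3 + 18w^2 + 147w − 882 = (w − 6)(−3w^2 + 147) + (0)
Last nonzero remainder: −3w^2 + 147. Dividing through by −3 gives the monic gcd w^2 − 49.

w^2 − 49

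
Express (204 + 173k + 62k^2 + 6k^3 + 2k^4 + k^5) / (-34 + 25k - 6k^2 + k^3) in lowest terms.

Repeated division with remainder:
  k^5 + 2k^4 + 6k^3 + 62k^2 + 173k + 204 = (k^2 + 8k + 29)(k^3 - 6k^2 + 25k - 34) + (70k^2 - 280k + 1190)
  k^3 - 6k^2 + 25k - 34 = ((1/70)k - 1/35)(70k^2 - 280k + 1190) + (0)
Last nonzero remainder: 70k^2 - 280k + 1190. Dividing through by 70 gives the monic gcd k^2 - 4k + 17.
Cancel k^2 - 4k + 17 from numerator and denominator to get the reduced form.

(12 + 13k + 6k^2 + k^3)/(-2 + k)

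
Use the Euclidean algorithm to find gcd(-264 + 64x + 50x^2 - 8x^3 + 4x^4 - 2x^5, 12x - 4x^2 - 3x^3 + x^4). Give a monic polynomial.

12 - 4x - 3x^2 + x^3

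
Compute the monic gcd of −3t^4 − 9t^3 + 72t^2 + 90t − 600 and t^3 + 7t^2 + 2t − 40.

t^2 + 9t + 20

Euclidean algorithm in ℚ[t]:
  −3t^4 − 9t^3 + 72t^2 + 90t − 600 = (−3t + 12)(t^3 + 7t^2 + 2t − 40) + (−6t^2 − 54t − 120)
  t^3 + 7t^2 + 2t − 40 = (−(1/6)t + 1/3)(−6t^2 − 54t − 120) + (0)
Last nonzero remainder: −6t^2 − 54t − 120. Dividing through by −6 gives the monic gcd t^2 + 9t + 20.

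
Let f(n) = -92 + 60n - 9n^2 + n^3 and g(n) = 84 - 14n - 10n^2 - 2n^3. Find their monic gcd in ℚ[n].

-2 + n

Repeated division with remainder:
  n^3 - 9n^2 + 60n - 92 = (-1/2)(-2n^3 - 10n^2 - 14n + 84) + (-14n^2 + 53n - 50)
  -2n^3 - 10n^2 - 14n + 84 = ((1/7)n + 123/98)(-14n^2 + 53n - 50) + (-(7191/98)n + 7191/49)
  -14n^2 + 53n - 50 = ((1372/7191)n - 2450/7191)(-(7191/98)n + 7191/49) + (0)
Last nonzero remainder: -(7191/98)n + 7191/49. Dividing through by -7191/98 gives the monic gcd n - 2.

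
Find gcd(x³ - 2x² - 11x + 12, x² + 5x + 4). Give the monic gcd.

1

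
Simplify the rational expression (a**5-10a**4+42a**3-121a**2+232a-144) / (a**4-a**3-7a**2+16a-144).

By polynomial division,
  a**5-10a**4+42a**3-121a**2+232a-144 = (a-9)(a**4-a**3-7a**2+16a-144) + (40a**3-200a**2+520a-1440)
  a**4-a**3-7a**2+16a-144 = ((1/40)a+1/10)(40a**3-200a**2+520a-1440) + (0)
Last nonzero remainder: 40a**3-200a**2+520a-1440. Dividing through by 40 gives the monic gcd a**3-5a**2+13a-36.
Cancel a**3-5a**2+13a-36 from numerator and denominator to get the reduced form.

(a**2-5a+4)/(a+4)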